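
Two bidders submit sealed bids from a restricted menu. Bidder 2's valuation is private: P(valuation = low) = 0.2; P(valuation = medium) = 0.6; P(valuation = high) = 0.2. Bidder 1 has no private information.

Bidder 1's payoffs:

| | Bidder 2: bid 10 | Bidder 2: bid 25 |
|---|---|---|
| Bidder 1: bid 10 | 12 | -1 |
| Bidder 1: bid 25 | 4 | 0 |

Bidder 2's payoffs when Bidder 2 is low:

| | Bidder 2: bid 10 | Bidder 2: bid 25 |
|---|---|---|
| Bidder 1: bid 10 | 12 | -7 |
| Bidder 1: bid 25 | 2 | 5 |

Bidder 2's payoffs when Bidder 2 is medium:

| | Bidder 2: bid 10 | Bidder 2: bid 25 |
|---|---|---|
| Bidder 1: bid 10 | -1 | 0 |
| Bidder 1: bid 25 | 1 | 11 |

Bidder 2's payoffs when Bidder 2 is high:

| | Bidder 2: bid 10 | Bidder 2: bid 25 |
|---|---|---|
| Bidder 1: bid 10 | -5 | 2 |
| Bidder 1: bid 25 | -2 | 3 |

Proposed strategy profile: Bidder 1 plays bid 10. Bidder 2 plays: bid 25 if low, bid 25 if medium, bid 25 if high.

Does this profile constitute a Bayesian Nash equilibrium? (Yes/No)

Bidder 1 plays bid 10: E[bid 10] = 0.2·(-1) + 0.6·(-1) + 0.2·(-1) = -1; E[bid 25] = 0. Not best-responding. ✗
Bidder 2 (valuation low), facing bid 10: bid 10 gives 12, bid 25 gives -7. Proposed bid 25 is not best — profitable deviation exists. ✗
Bidder 2 (valuation medium), facing bid 10: bid 10 gives -1, bid 25 gives 0. Proposed bid 25 is best. ✓
Bidder 2 (valuation high), facing bid 10: bid 10 gives -5, bid 25 gives 2. Proposed bid 25 is best. ✓

No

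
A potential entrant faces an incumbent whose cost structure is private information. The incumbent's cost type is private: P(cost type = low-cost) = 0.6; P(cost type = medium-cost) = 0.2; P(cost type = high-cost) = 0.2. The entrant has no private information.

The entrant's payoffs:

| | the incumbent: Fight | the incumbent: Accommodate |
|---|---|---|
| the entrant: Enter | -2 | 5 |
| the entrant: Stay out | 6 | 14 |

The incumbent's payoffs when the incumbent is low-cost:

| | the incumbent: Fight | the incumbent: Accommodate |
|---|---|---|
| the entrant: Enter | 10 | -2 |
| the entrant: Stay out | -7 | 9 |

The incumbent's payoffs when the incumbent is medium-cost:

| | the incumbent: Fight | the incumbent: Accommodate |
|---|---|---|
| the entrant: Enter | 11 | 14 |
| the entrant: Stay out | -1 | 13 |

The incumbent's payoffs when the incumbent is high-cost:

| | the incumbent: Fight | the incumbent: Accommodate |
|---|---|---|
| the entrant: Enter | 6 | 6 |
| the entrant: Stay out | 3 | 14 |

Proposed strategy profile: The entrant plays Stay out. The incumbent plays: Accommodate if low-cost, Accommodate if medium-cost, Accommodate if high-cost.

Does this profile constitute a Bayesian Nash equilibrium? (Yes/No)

The entrant plays Stay out: E[Stay out] = 0.6·(14) + 0.2·(14) + 0.2·(14) = 14; E[Enter] = 5. Best-responding. ✓
The incumbent (cost type low-cost), facing Stay out: Fight gives -7, Accommodate gives 9. Proposed Accommodate is best. ✓
The incumbent (cost type medium-cost), facing Stay out: Fight gives -1, Accommodate gives 13. Proposed Accommodate is best. ✓
The incumbent (cost type high-cost), facing Stay out: Fight gives 3, Accommodate gives 14. Proposed Accommodate is best. ✓

Yes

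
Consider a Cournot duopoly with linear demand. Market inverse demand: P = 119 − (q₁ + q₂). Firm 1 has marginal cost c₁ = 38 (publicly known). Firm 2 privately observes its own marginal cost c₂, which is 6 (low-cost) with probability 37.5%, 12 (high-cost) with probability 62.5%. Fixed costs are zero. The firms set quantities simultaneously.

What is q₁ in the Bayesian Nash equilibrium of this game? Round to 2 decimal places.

17.58

Type-c best response for Firm 2: q₂(c) = (119 − c)/2 − q₁/2.
Firm 1 maximizes expected profit; its first-order condition is 119 − 2q₁ − E[q₂] − 38 = 0.
Substituting E[q₂] and solving: E[c₂] = 9.75, so q₁ = (119 − 2·38 + 9.75)/3 = 17.5833.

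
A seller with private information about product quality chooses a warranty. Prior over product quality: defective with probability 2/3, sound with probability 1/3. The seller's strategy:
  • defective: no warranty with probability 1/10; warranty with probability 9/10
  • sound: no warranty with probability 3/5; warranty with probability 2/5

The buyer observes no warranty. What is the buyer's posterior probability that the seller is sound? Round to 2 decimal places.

P(no warranty) = (2/3)·(1/10) + (1/3)·(3/5) = 4/15
P(sound | no warranty) = ((1/3)·(3/5)) / (4/15) = (1/5) / (4/15) = 3/4

0.75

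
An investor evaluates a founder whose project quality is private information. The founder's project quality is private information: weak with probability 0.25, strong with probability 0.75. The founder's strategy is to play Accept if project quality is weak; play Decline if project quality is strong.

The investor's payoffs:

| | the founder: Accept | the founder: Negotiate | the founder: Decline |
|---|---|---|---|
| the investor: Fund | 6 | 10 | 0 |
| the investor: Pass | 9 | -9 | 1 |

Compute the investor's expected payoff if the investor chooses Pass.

3

Take the expectation over the founder's project quality, weighting each type's action by its prior probability.
E[Pass] = 0.25·9 + 0.75·1 = 2.25 + 0.75 = 3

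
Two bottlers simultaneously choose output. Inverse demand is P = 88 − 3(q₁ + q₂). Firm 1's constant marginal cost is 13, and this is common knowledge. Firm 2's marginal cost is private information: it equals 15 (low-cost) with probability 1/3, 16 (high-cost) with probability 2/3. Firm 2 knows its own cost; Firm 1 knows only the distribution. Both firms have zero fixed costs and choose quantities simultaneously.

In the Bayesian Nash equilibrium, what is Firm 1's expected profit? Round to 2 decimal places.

Each type of Firm 2 best-responds to q₁; Firm 1 best-responds to the expected q₂ over Firm 2's types.
Firm 2 with cost c maximizes (88 − 3(q₁+q₂) − c)·q₂, giving q₂(c) = (88 − c − 3q₁)/6.
E[c₂] = 1/3·15 + 2/3·16 = 15.6667
Firm 1's FOC against E[q₂] yields q₁ = (88 − 2·13 + E[c₂])/9 = (88 − 26 + 15.6667)/9 = 8.62963.
E[P] = 88 − 3·(q₁ + E[q₂]) = 38.8889; Firm 1's expected profit = (E[P] − 13)·q₁ = (38.8889 − 13)·8.62963 = 223.412.

223.41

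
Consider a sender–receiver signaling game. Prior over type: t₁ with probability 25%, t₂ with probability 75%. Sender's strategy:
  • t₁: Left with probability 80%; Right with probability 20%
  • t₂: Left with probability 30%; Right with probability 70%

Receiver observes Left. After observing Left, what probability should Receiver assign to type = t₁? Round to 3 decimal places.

P(Left) = 0.25·0.8 + 0.75·0.3 = 0.425
P(t₁ | Left) = (0.25·0.8) / 0.425 = 0.2 / 0.425 = 0.470588

0.471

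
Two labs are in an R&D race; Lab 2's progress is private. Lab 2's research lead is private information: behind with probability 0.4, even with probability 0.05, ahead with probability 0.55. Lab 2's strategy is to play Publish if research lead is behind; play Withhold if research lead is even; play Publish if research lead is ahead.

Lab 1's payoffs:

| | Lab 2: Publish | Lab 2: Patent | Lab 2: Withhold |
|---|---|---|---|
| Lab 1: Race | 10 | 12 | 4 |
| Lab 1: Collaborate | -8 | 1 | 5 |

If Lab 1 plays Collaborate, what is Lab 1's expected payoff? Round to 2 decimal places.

-7.35

E[Collaborate] = 0.4·(-8) + 0.05·5 + 0.55·(-8) = (-3.2) + 0.25 + (-4.4) = -7.35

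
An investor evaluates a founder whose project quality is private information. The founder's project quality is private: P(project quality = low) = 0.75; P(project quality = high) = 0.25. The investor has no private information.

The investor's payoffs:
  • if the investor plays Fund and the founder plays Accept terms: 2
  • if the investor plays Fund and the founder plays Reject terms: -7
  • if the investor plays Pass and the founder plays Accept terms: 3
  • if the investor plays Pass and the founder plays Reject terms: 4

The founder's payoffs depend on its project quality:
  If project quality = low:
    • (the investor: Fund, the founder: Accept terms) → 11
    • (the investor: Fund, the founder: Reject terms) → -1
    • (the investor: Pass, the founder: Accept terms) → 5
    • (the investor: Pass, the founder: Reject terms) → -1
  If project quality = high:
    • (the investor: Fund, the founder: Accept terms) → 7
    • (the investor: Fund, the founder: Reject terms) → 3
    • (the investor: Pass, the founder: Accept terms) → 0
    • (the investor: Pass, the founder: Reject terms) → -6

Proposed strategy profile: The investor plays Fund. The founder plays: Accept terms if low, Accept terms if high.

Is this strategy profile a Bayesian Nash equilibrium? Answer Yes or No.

The investor plays Fund: E[Fund] = 0.75·(2) + 0.25·(2) = 2; E[Pass] = 3. Not best-responding. ✗
The founder (project quality low), facing Fund: Accept terms gives 11, Reject terms gives -1. Proposed Accept terms is best. ✓
The founder (project quality high), facing Fund: Accept terms gives 7, Reject terms gives 3. Proposed Accept terms is best. ✓

No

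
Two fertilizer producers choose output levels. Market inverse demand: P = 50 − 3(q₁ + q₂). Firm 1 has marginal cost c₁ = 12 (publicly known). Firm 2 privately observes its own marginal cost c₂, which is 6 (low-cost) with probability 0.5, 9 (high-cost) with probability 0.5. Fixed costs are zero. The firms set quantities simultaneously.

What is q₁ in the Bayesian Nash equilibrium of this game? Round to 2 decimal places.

Type-c best response for Firm 2: q₂(c) = (50 − c)/6 − q₁/2.
Firm 1 maximizes expected profit; its first-order condition is 50 − 6q₁ − 3E[q₂] − 12 = 0.
Substituting E[q₂] and solving: E[c₂] = 7.5, so q₁ = (50 − 2·12 + 7.5)/9 = 3.72222.

3.72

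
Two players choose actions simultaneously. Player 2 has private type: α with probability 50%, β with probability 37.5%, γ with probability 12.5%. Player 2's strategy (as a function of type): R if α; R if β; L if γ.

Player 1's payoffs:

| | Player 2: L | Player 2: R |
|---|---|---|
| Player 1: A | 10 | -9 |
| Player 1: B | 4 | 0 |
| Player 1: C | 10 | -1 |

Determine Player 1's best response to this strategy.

B

Compute Player 1's expected payoff for each action, taking the expectation over Player 2's type.
E[A] = 0.5·(-9) + 0.375·(-9) + 0.125·(10) = -6.625
E[B] = 0.5·(0) + 0.375·(0) + 0.125·(4) = 0.5
E[C] = 0.5·(-1) + 0.375·(-1) + 0.125·(10) = 0.375
Best response: B (0.5 is the largest).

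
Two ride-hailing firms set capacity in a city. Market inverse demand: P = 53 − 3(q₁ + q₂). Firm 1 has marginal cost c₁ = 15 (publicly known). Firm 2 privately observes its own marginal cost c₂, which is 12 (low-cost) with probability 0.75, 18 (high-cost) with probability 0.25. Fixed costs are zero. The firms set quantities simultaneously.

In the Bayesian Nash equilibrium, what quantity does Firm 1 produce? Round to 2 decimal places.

4.06

Type-c best response for Firm 2: q₂(c) = (53 − c)/6 − q₁/2.
Firm 1 maximizes expected profit; its first-order condition is 53 − 6q₁ − 3E[q₂] − 15 = 0.
Substituting E[q₂] and solving: E[c₂] = 13.5, so q₁ = (53 − 2·15 + 13.5)/9 = 4.05556.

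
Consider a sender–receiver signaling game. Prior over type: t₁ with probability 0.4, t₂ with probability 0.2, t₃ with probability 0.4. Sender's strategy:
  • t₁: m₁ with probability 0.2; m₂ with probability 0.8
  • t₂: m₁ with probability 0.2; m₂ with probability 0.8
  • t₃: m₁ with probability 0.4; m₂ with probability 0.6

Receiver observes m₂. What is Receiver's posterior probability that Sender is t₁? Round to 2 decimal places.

Apply Bayes' rule using the sender's strategy as the likelihood.
P(m₂) = 0.4·0.8 + 0.2·0.8 + 0.4·0.6 = 0.72
P(t₁ | m₂) = (0.4·0.8) / 0.72 = 0.32 / 0.72 = 0.444444

0.44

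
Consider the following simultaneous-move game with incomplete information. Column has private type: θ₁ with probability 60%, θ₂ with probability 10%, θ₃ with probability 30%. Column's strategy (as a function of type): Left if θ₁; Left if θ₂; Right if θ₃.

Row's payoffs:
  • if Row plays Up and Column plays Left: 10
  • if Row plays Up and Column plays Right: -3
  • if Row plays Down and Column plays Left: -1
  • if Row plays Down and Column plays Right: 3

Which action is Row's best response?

E[Up] = 0.6·(10) + 0.1·(10) + 0.3·(-3) = 6.1
E[Down] = 0.6·(-1) + 0.1·(-1) + 0.3·(3) = 0.2
Best response: Up (6.1 is the largest).

Up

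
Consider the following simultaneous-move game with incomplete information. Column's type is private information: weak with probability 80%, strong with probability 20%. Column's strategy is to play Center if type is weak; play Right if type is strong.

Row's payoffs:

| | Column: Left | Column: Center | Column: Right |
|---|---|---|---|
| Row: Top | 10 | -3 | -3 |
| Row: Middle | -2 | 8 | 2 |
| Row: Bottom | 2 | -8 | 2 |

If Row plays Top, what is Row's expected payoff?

E[Top] = 0.8·(-3) + 0.2·(-3) = (-2.4) + (-0.6) = -3

-3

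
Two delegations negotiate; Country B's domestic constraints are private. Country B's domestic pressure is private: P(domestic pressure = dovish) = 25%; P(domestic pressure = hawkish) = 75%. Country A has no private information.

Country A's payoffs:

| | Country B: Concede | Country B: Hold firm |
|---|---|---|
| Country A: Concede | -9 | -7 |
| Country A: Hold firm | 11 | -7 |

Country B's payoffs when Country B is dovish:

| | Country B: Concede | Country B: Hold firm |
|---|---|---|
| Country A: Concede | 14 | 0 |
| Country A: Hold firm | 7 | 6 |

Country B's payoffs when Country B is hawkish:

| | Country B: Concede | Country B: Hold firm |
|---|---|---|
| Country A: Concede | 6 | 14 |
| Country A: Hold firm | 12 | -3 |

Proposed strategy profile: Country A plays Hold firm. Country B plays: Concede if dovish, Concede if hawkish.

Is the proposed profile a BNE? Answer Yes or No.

Yes

A profile is a BNE iff every type of every player is best-responding given beliefs about the other side.
Country A plays Hold firm: E[Hold firm] = 0.25·(11) + 0.75·(11) = 11; E[Concede] = -9. Best-responding. ✓
Country B (domestic pressure dovish), facing Hold firm: Concede gives 7, Hold firm gives 6. Proposed Concede is best. ✓
Country B (domestic pressure hawkish), facing Hold firm: Concede gives 12, Hold firm gives -3. Proposed Concede is best. ✓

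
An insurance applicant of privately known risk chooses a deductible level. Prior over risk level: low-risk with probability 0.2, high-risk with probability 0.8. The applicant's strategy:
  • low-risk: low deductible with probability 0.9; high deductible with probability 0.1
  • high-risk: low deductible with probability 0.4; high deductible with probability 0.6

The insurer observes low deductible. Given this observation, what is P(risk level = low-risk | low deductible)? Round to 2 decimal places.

0.36

Apply Bayes' rule using the sender's strategy as the likelihood.
P(low deductible) = 0.2·0.9 + 0.8·0.4 = 0.5
P(low-risk | low deductible) = (0.2·0.9) / 0.5 = 0.18 / 0.5 = 0.36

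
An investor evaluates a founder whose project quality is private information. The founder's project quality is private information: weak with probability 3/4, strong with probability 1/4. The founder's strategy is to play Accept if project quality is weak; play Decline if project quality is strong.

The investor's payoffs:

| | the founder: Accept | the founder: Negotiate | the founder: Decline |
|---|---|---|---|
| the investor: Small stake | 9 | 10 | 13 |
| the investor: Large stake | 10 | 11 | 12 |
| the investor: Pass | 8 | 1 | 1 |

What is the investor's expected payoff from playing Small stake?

E[Small stake] = 3/4·9 + 1/4·13 = 27/4 + 13/4 = 10

10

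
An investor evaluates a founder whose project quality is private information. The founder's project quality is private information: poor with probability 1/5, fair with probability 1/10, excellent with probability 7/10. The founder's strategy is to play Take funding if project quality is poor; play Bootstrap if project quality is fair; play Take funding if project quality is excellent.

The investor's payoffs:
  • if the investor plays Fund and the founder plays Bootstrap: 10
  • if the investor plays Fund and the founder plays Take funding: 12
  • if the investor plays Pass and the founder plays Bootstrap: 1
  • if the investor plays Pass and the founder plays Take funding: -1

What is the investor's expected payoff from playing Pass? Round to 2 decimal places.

Take the expectation over the founder's project quality, weighting each type's action by its prior probability.
E[Pass] = 1/5·(-1) + 1/10·1 + 7/10·(-1) = (-1/5) + 1/10 + (-7/10) = -4/5

-0.80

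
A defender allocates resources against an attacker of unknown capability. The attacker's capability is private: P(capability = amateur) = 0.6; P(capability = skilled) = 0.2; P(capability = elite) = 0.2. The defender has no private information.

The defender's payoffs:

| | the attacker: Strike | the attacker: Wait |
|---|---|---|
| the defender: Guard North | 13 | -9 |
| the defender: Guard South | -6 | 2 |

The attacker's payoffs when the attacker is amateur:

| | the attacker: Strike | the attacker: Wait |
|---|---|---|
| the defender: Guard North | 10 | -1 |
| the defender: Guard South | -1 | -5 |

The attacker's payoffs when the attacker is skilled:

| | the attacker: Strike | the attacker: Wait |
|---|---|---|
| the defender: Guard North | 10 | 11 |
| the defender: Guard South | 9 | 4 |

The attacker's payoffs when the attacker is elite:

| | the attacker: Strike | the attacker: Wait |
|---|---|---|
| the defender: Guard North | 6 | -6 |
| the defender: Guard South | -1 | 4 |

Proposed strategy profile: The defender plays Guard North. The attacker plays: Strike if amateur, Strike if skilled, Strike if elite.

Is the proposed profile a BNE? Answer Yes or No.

No

A profile is a BNE iff every type of every player is best-responding given beliefs about the other side.
The defender plays Guard North: E[Guard North] = 0.6·(13) + 0.2·(13) + 0.2·(13) = 13; E[Guard South] = -6. Best-responding. ✓
The attacker (capability amateur), facing Guard North: Strike gives 10, Wait gives -1. Proposed Strike is best. ✓
The attacker (capability skilled), facing Guard North: Strike gives 10, Wait gives 11. Proposed Strike is not best — profitable deviation exists. ✗
The attacker (capability elite), facing Guard North: Strike gives 6, Wait gives -6. Proposed Strike is best. ✓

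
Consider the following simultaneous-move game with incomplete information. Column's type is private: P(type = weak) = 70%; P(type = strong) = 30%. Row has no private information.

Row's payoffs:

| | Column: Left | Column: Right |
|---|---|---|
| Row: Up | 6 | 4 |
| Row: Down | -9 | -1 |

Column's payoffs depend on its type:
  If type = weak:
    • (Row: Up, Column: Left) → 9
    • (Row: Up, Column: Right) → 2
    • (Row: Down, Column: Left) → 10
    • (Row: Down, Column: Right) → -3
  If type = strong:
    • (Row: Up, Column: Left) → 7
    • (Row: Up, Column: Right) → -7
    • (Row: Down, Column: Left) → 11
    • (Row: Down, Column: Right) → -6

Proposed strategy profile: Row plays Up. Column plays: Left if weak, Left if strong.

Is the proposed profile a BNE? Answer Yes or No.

Row plays Up: E[Up] = 0.7·(6) + 0.3·(6) = 6; E[Down] = -9. Best-responding. ✓
Column (type weak), facing Up: Left gives 9, Right gives 2. Proposed Left is best. ✓
Column (type strong), facing Up: Left gives 7, Right gives -7. Proposed Left is best. ✓

Yes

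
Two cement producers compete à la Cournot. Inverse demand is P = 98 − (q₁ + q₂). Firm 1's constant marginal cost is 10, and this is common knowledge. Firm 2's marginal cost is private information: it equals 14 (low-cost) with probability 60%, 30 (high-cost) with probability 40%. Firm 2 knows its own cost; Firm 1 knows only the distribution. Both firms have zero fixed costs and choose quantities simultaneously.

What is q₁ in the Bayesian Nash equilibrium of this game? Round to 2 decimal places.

32.80

Firm 2 with cost c maximizes (98 − (q₁+q₂) − c)·q₂, giving q₂(c) = (98 − c − q₁)/2.
E[c₂] = 0.6·14 + 0.4·30 = 20.4
Firm 1's FOC against E[q₂] yields q₁ = (98 − 2·10 + E[c₂])/3 = (98 − 20 + 20.4)/3 = 32.8.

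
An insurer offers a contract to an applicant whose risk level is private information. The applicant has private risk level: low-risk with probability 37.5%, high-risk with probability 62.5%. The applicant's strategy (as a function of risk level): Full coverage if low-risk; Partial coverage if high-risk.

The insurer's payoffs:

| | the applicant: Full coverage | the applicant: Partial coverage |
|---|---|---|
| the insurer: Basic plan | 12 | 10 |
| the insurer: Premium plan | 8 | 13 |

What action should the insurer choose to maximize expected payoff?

Premium plan

E[Basic plan] = 0.375·(12) + 0.625·(10) = 10.75
E[Premium plan] = 0.375·(8) + 0.625·(13) = 11.125
Best response: Premium plan (11.125 is the largest).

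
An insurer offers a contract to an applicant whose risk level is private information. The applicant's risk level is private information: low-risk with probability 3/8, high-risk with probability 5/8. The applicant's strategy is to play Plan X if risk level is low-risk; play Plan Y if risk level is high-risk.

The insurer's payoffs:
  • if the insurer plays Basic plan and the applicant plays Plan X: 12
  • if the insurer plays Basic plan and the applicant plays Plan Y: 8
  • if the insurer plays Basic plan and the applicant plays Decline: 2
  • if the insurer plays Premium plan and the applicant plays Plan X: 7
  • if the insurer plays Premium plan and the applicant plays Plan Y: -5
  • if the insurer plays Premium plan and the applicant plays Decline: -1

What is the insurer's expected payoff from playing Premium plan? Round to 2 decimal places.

-0.50

Take the expectation over the applicant's risk level, weighting each type's action by its prior probability.
E[Premium plan] = 3/8·7 + 5/8·(-5) = 21/8 + (-25/8) = -1/2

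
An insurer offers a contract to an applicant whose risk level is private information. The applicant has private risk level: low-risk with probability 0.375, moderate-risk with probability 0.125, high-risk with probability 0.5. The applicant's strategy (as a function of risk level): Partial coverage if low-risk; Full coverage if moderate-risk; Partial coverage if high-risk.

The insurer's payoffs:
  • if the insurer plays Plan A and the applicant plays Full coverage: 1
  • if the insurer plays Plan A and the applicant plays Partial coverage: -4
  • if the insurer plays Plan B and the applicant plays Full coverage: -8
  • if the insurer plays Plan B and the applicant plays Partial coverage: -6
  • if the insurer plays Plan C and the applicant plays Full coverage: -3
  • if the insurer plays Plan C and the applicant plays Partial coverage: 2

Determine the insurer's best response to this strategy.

Plan C

E[Plan A] = 0.375·(-4) + 0.125·(1) + 0.5·(-4) = -3.375
E[Plan B] = 0.375·(-6) + 0.125·(-8) + 0.5·(-6) = -6.25
E[Plan C] = 0.375·(2) + 0.125·(-3) + 0.5·(2) = 1.375
Best response: Plan C (1.375 is the largest).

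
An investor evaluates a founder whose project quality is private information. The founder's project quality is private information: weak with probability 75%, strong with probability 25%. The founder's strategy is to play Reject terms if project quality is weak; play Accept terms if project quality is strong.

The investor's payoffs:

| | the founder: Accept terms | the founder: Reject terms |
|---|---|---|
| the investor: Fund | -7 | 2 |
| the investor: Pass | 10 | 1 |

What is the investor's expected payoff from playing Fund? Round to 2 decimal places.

-0.25

E[Fund] = 0.75·2 + 0.25·(-7) = 1.5 + (-1.75) = -0.25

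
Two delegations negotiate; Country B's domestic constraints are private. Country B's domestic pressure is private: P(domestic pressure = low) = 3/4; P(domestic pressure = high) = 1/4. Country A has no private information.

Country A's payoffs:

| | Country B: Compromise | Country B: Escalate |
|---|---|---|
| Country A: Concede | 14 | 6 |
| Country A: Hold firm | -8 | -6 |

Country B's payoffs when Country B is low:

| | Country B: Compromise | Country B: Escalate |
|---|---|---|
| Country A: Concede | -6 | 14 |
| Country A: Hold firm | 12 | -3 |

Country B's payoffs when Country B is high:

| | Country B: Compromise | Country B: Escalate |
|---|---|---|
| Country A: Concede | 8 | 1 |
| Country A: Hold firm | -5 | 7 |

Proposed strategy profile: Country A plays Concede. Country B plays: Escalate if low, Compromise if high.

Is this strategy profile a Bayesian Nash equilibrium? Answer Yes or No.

Yes

Country A plays Concede: E[Concede] = 3/4·(6) + 1/4·(14) = 8; E[Hold firm] = -13/2. Best-responding. ✓
Country B (domestic pressure low), facing Concede: Compromise gives -6, Escalate gives 14. Proposed Escalate is best. ✓
Country B (domestic pressure high), facing Concede: Compromise gives 8, Escalate gives 1. Proposed Compromise is best. ✓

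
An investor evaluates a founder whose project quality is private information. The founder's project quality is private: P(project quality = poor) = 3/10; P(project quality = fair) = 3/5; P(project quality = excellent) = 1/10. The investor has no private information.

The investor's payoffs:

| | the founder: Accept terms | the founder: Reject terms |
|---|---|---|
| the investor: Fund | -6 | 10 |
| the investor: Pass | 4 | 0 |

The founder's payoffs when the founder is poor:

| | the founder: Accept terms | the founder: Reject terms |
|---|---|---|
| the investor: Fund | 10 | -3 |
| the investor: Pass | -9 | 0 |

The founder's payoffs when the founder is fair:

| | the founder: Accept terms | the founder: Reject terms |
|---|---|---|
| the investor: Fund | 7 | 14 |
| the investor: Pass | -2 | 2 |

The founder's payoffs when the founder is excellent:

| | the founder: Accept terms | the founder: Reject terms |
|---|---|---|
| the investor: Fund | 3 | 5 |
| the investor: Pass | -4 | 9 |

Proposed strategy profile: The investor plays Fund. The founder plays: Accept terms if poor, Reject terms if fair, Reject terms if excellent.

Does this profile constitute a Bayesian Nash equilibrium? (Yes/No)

Yes

The investor plays Fund: E[Fund] = 3/10·(-6) + 3/5·(10) + 1/10·(10) = 26/5; E[Pass] = 6/5. Best-responding. ✓
The founder (project quality poor), facing Fund: Accept terms gives 10, Reject terms gives -3. Proposed Accept terms is best. ✓
The founder (project quality fair), facing Fund: Accept terms gives 7, Reject terms gives 14. Proposed Reject terms is best. ✓
The founder (project quality excellent), facing Fund: Accept terms gives 3, Reject terms gives 5. Proposed Reject terms is best. ✓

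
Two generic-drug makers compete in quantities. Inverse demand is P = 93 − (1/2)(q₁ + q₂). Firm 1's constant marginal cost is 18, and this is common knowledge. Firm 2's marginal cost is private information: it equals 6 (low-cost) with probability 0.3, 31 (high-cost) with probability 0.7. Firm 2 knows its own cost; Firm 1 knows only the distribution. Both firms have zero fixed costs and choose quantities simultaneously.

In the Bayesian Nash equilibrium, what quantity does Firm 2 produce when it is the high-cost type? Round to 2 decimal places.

Firm 2 with cost c maximizes (93 − (1/2)(q₁+q₂) − c)·q₂, giving q₂(c) = (93 − c − (1/2)q₁).
E[c₂] = 0.3·6 + 0.7·31 = 23.5
Firm 1's FOC against E[q₂] yields q₁ = (93 − 2·18 + E[c₂])/(3/2) = (93 − 36 + 23.5)/(3/2) = 53.6667.
q₂(high-cost) = (93 − 31 − (1/2)·53.6667) = 35.1667.

35.17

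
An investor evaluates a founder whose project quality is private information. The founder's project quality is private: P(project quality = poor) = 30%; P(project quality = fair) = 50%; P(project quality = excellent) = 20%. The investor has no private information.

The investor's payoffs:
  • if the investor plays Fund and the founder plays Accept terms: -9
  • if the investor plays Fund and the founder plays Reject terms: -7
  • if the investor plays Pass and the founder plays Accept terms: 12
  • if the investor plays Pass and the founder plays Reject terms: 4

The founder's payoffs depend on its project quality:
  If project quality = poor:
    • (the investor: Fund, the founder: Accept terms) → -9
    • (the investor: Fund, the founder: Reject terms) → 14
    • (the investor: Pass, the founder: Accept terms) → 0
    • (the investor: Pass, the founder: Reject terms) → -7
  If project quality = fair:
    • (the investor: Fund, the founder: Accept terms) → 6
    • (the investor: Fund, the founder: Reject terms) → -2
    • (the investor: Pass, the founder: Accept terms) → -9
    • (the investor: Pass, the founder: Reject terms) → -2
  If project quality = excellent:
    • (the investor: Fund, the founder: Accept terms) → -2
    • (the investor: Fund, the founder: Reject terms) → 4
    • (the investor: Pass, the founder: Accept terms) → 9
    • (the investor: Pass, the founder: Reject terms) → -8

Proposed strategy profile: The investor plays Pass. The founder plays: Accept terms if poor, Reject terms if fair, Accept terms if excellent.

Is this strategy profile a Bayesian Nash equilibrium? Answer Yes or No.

Yes

The investor plays Pass: E[Pass] = 0.3·(12) + 0.5·(4) + 0.2·(12) = 8; E[Fund] = -8. Best-responding. ✓
The founder (project quality poor), facing Pass: Accept terms gives 0, Reject terms gives -7. Proposed Accept terms is best. ✓
The founder (project quality fair), facing Pass: Accept terms gives -9, Reject terms gives -2. Proposed Reject terms is best. ✓
The founder (project quality excellent), facing Pass: Accept terms gives 9, Reject terms gives -8. Proposed Accept terms is best. ✓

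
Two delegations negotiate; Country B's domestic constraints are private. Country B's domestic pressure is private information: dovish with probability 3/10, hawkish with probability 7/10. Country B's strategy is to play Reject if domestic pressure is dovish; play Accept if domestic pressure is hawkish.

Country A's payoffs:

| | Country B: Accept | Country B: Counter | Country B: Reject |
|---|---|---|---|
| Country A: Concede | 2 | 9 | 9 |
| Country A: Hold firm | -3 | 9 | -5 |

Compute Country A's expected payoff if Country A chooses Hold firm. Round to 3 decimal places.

-3.600

Take the expectation over Country B's domestic pressure, weighting each type's action by its prior probability.
E[Hold firm] = 3/10·(-5) + 7/10·(-3) = (-3/2) + (-21/10) = -18/5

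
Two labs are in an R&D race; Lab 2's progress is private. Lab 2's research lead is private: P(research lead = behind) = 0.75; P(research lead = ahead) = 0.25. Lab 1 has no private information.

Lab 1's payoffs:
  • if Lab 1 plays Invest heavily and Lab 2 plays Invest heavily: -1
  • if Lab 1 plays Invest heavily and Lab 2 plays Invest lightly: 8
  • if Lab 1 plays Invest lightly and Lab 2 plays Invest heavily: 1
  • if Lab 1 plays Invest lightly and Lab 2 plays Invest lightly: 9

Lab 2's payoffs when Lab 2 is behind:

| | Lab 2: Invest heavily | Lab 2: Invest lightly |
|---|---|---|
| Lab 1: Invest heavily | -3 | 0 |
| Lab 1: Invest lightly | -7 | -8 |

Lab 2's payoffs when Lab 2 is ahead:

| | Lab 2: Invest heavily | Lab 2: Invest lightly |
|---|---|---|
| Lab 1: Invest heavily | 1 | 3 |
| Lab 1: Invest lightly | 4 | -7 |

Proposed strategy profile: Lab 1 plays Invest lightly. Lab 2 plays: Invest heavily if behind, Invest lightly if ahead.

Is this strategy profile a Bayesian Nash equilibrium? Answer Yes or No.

A profile is a BNE iff every type of every player is best-responding given beliefs about the other side.
Lab 1 plays Invest lightly: E[Invest lightly] = 0.75·(1) + 0.25·(9) = 3; E[Invest heavily] = 1.25. Best-responding. ✓
Lab 2 (research lead behind), facing Invest lightly: Invest heavily gives -7, Invest lightly gives -8. Proposed Invest heavily is best. ✓
Lab 2 (research lead ahead), facing Invest lightly: Invest heavily gives 4, Invest lightly gives -7. Proposed Invest lightly is not best — profitable deviation exists. ✗

No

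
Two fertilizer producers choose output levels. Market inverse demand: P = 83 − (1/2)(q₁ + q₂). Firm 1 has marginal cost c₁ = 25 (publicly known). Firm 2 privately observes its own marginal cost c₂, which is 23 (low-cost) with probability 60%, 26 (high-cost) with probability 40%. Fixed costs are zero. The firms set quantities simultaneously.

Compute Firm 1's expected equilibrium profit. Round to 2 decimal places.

727.08

Firm 2 with cost c maximizes (83 − (1/2)(q₁+q₂) − c)·q₂, giving q₂(c) = (83 − c − (1/2)q₁).
E[c₂] = 0.6·23 + 0.4·26 = 24.2
Firm 1's FOC against E[q₂] yields q₁ = (83 − 2·25 + E[c₂])/(3/2) = (83 − 50 + 24.2)/(3/2) = 38.1333.
E[P] = 83 − (1/2)·(q₁ + E[q₂]) = 44.0667; Firm 1's expected profit = (E[P] − 25)·q₁ = (44.0667 − 25)·38.1333 = 727.076.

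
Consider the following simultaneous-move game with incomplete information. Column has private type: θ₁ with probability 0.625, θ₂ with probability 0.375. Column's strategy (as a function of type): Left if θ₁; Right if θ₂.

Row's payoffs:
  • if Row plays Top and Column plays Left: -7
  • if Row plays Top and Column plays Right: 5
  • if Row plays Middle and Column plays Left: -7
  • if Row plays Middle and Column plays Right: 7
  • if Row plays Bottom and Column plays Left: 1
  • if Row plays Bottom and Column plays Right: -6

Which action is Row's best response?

Bottom

Compute Row's expected payoff for each action, taking the expectation over Column's type.
E[Top] = 0.625·(-7) + 0.375·(5) = -2.5
E[Middle] = 0.625·(-7) + 0.375·(7) = -1.75
E[Bottom] = 0.625·(1) + 0.375·(-6) = -1.625
Best response: Bottom (-1.625 is the largest).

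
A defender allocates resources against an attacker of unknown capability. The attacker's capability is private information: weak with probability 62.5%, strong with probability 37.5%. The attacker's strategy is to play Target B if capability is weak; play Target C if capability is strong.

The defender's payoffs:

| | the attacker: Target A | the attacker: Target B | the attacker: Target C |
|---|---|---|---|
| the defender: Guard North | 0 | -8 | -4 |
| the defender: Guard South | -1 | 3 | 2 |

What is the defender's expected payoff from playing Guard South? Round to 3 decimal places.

2.625

E[Guard South] = 0.625·3 + 0.375·2 = 1.875 + 0.75 = 2.625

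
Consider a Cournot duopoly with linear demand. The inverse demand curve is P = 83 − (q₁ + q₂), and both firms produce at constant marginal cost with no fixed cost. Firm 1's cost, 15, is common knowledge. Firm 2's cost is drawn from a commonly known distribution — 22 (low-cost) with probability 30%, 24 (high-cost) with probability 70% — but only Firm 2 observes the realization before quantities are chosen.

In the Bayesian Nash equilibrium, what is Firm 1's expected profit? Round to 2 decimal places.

648.55

Type-c best response for Firm 2: q₂(c) = (83 − c)/2 − q₁/2.
Firm 1 maximizes expected profit; its first-order condition is 83 − 2q₁ − E[q₂] − 15 = 0.
Substituting E[q₂] and solving: E[c₂] = 23.4, so q₁ = (83 − 2·15 + 23.4)/3 = 25.4667.
E[P] = 83 − (q₁ + E[q₂]) = 40.4667; Firm 1's expected profit = (E[P] − 15)·q₁ = (40.4667 − 15)·25.4667 = 648.551.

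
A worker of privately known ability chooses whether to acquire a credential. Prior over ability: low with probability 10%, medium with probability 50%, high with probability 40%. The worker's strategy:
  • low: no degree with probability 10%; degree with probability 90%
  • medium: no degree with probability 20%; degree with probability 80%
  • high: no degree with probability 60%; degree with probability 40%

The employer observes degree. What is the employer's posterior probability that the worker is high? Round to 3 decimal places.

0.246

Apply Bayes' rule using the sender's strategy as the likelihood.
P(degree) = 0.1·0.9 + 0.5·0.8 + 0.4·0.4 = 0.65
P(high | degree) = (0.4·0.4) / 0.65 = 0.16 / 0.65 = 0.246154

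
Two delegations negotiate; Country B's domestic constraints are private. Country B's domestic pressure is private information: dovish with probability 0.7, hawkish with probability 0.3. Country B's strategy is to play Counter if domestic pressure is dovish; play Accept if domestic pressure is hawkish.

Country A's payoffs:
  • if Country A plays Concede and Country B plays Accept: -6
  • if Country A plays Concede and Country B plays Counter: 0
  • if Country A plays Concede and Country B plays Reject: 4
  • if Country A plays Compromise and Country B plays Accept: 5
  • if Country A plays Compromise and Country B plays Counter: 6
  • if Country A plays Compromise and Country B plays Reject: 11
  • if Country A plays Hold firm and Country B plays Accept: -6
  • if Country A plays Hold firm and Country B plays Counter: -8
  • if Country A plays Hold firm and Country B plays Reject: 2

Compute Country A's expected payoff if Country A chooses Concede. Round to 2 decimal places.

-1.80

Take the expectation over Country B's domestic pressure, weighting each type's action by its prior probability.
E[Concede] = 0.7·0 + 0.3·(-6) = 0 + (-1.8) = -1.8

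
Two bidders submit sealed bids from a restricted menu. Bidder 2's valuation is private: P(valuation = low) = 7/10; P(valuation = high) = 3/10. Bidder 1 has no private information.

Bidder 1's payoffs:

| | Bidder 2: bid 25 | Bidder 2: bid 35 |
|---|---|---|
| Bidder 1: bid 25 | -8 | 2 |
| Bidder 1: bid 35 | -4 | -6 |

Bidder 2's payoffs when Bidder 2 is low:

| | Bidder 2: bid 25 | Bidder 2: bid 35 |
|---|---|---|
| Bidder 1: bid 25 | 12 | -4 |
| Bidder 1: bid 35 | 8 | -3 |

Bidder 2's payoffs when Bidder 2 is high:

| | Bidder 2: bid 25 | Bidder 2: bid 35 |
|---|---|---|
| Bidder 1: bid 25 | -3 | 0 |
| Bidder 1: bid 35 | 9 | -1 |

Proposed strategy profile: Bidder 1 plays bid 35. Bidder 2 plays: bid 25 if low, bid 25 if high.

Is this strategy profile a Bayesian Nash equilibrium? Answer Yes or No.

Yes

A profile is a BNE iff every type of every player is best-responding given beliefs about the other side.
Bidder 1 plays bid 35: E[bid 35] = 7/10·(-4) + 3/10·(-4) = -4; E[bid 25] = -8. Best-responding. ✓
Bidder 2 (valuation low), facing bid 35: bid 25 gives 8, bid 35 gives -3. Proposed bid 25 is best. ✓
Bidder 2 (valuation high), facing bid 35: bid 25 gives 9, bid 35 gives -1. Proposed bid 25 is best. ✓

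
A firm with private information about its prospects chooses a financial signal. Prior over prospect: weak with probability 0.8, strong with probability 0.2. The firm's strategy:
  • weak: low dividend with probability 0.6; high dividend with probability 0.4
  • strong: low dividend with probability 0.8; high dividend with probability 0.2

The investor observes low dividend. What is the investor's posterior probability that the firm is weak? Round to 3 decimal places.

0.750

P(low dividend) = 0.8·0.6 + 0.2·0.8 = 0.64
P(weak | low dividend) = (0.8·0.6) / 0.64 = 0.48 / 0.64 = 0.75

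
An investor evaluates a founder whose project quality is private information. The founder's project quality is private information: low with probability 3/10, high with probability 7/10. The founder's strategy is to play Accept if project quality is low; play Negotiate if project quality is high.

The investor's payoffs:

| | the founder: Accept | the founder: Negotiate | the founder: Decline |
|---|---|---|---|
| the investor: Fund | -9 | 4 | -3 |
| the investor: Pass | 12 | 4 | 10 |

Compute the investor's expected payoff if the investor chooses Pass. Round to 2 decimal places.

6.40

E[Pass] = 3/10·12 + 7/10·4 = 18/5 + 14/5 = 32/5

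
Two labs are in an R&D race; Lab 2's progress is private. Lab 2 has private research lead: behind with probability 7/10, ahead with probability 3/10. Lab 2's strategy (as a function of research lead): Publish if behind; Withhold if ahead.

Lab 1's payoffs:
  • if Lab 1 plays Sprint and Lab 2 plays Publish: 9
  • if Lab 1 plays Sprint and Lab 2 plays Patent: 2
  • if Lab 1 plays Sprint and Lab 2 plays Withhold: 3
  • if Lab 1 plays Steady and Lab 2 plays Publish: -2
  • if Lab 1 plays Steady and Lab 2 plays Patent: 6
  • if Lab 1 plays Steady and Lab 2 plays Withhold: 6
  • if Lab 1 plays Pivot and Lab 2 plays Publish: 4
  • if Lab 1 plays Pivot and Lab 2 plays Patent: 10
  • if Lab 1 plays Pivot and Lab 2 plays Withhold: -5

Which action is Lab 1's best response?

Sprint

E[Sprint] = 7/10·(9) + 3/10·(3) = 36/5
E[Steady] = 7/10·(-2) + 3/10·(6) = 2/5
E[Pivot] = 7/10·(4) + 3/10·(-5) = 13/10
Best response: Sprint (36/5 is the largest).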